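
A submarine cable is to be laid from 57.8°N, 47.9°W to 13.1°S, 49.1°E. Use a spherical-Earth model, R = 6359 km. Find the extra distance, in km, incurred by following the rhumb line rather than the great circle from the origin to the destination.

Great circle: cos σ = sin φ₁ sin φ₂ + cos φ₁ cos φ₂ cos Δλ,  σ = 1.8287 rad → d_gc = 11628.6 km
Rhumb line: Δψ = -1.4732, q = Δφ/Δψ = 0.8399, d_rh = R√(Δφ²+q²Δλ²) = 11986.9 km
Excess = 11986.9 − 11628.6 = 358.3 ≈ 358 km

358 km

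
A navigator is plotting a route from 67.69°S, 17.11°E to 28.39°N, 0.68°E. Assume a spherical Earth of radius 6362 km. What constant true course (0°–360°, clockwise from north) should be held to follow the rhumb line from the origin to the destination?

Meridional parts: M(φ₁)=-1.6236, M(φ₂)=+0.5171 → ΔM = +2.1407;  Δλ = -0.2868 rad
tan C = Δλ / ΔM = -0.1340 → C = 352.37°

352.4°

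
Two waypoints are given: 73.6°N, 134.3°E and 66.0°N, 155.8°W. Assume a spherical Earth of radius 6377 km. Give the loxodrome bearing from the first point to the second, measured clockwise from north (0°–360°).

Meridional parts: M(φ₁)=+1.9372, M(φ₂)=+1.5485 → ΔM = -0.3887;  Δλ = +1.2200 rad
tan C = Δλ / ΔM = -3.1387 → C = 107.67°

107.7°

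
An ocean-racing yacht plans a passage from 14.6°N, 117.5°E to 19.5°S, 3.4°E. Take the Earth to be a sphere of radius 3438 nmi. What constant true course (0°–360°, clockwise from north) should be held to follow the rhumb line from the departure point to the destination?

Meridional parts: M(φ₁)=+0.2576, M(φ₂)=-0.3471 → ΔM = -0.6047;  Δλ = -1.9914 rad
tan C = Δλ / ΔM = +3.2931 → C = 253.11°

253.1°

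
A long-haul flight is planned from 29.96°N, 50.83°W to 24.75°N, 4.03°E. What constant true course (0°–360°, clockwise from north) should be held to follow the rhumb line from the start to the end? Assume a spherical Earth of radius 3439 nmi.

Δψ = ln[tan(π/4+φ₂/2)/tan(π/4+φ₁/2)] = -0.1024
Δλ = +0.9575 rad (taken the short way round)
course = atan2(Δλ, Δψ) = 96.11°

96.1°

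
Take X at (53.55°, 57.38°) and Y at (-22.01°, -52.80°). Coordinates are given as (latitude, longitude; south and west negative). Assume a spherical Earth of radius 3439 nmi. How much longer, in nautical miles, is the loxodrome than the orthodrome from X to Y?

190 nmi

Great circle: cos σ = sin φ₁ sin φ₂ + cos φ₁ cos φ₂ cos Δλ,  σ = 2.0846 rad → d_gc = 7168.9 nmi
Rhumb line: Δψ = -1.5048, q = Δφ/Δψ = 0.8763, d_rh = R√(Δφ²+q²Δλ²) = 7359.1 nmi
Excess = 7359.1 − 7168.9 = 190.2 ≈ 190 nmi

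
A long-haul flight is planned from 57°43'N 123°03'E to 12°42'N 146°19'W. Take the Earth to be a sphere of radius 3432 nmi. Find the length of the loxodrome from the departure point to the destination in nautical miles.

Rhumb course C = atan2(Δλ, Δψ) with Δψ = ln[tan(π/4+φ₂/2)/tan(π/4+φ₁/2)] = -1.0164, Δλ = +1.5819 → C = 122.72°
d = R·|Δφ| / |cos C| = 3432·0.78569 / 0.54056 = 4988 nmi

4988 nmi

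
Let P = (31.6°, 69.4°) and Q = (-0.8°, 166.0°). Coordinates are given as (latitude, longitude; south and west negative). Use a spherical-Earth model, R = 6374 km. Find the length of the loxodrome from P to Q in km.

Δψ = ln[tan(π/4+φ₂/2)/tan(π/4+φ₁/2)] = -0.5958;  Δφ = -0.5655 rad,  Δλ = +1.6860 rad
q = Δφ/Δψ = 0.9492
d = R·√(Δφ² + q²Δλ²) = 6374·1.69723 = 10818 km

10818 km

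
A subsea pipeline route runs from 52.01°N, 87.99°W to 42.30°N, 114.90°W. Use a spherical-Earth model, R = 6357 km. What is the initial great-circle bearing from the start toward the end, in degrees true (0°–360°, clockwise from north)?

252.5°

θ = atan2( sin Δλ·cos φ₂ ,  cos φ₁ sin φ₂ − sin φ₁ cos φ₂ cos Δλ )
  = atan2(-0.3347, -0.1055) = 252.50°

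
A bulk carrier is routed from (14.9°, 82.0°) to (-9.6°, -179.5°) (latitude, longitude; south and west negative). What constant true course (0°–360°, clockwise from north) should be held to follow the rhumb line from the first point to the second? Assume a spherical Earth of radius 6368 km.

Meridional parts: M(φ₁)=+0.2630, M(φ₂)=-0.1683 → ΔM = -0.4314;  Δλ = +1.7191 rad
tan C = Δλ / ΔM = -3.9853 → C = 104.09°

104.1°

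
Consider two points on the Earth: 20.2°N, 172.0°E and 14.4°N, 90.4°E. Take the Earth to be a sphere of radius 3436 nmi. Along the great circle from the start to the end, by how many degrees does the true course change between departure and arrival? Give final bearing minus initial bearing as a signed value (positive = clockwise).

Initial bearing θ₁ = atan2(sin Δλ cos φ₂, cos φ₁ sin φ₂ − sin φ₁ cos φ₂ cos Δλ) = 280.90°
Final bearing θ₂ = (initial bearing from the destination back to the start) + 180° = 252.07°
Δθ = θ₂ − θ₁ = -28.8°

-28.8°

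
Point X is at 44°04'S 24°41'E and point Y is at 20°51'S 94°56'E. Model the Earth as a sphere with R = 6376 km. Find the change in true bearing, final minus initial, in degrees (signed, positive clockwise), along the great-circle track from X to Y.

At departure: θ₁ = atan2(sin Δλ cos φ₂, cos φ₁ sin φ₂ − sin φ₁ cos φ₂ cos Δλ) = 92.35°
At arrival: θ₂ = atan2(sin Δλ cos φ₁, −cos φ₂ sin φ₁ + sin φ₂ cos φ₁ cos Δλ) = 50.20°
Δθ = θ₂ − θ₁ = -42.2°

-42.2°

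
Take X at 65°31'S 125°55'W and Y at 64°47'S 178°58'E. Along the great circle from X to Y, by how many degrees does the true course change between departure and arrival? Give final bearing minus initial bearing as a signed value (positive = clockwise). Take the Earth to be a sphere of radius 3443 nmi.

+50.7°

Initial bearing θ₁ = atan2(sin Δλ cos φ₂, cos φ₁ sin φ₂ − sin φ₁ cos φ₂ cos Δλ) = 246.33°
Final bearing θ₂ = (initial bearing from the destination back to the start) + 180° = 297.01°
Δθ = θ₂ − θ₁ = +50.7°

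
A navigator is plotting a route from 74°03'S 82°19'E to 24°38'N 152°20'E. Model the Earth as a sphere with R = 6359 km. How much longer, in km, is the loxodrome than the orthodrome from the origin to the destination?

252 km

Great circle: cos σ = sin φ₁ sin φ₂ + cos φ₁ cos φ₂ cos Δλ,  σ = 1.8917 rad → d_gc = 12029.1 km
Rhumb line: Δψ = +2.4093, q = Δφ/Δψ = 0.7149, d_rh = R√(Δφ²+q²Δλ²) = 12280.7 km
Excess = 12280.7 − 12029.1 = 251.6 ≈ 252 km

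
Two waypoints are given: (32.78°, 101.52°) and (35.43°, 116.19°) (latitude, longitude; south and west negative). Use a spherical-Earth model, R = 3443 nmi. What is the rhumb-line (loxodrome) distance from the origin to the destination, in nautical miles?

Δψ = ln[tan(π/4+φ₂/2)/tan(π/4+φ₁/2)] = +0.0559;  Δφ = +0.0463 rad,  Δλ = +0.2560 rad
q = Δφ/Δψ = 0.8279
d = R·√(Δφ² + q²Δλ²) = 3443·0.21695 = 747 nmi

747 nmi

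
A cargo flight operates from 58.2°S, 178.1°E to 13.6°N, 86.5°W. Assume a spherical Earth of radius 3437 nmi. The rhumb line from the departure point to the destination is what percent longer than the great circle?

Great circle: σ = 1.8215 rad → d_gc = Rσ = 6260.4 nmi
Rhumb: Δφ = +1.2531, Δλ = +1.6650, Δψ = +1.4954, q = Δφ/Δψ = 0.8380 → d_rh = R√(Δφ²+q²Δλ²) = 6445.9 nmi
Excess = (6445.9 − 6260.4) / 6260.4 = 185.5 / 6260.4 = 2.96% ≈ 3.0%

3.0%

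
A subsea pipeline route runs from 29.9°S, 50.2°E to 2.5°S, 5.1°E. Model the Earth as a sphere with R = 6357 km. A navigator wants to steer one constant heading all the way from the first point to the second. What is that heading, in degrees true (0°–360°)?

Meridional parts: M(φ₁)=-0.5473, M(φ₂)=-0.0436 → ΔM = +0.5036;  Δλ = -0.7871 rad
tan C = Δλ / ΔM = -1.5629 → C = 302.61°

302.6°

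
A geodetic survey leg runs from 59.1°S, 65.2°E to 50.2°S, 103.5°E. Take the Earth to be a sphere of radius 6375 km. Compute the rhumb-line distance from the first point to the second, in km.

Δψ = ln[tan(π/4+φ₂/2)/tan(π/4+φ₁/2)] = +0.2698;  Δφ = +0.1553 rad,  Δλ = +0.6685 rad
q = Δφ/Δψ = 0.5757
d = R·√(Δφ² + q²Δλ²) = 6375·0.41498 = 2645 km

2645 km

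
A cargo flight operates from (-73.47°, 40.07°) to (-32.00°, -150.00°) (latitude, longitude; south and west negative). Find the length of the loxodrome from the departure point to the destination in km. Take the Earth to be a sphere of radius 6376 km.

Rhumb course C = atan2(Δλ, Δψ) with Δψ = ln[tan(π/4+φ₂/2)/tan(π/4+φ₁/2)] = +1.3392, Δλ = +2.9658 → C = 65.70°
d = R·|Δφ| / |cos C| = 6376·0.72379 / 0.41153 = 11214 km

11214 km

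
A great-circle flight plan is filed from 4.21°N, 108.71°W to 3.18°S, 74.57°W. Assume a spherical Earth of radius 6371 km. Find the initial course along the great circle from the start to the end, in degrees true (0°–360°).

101.7°

θ = atan2( sin Δλ·cos φ₂ ,  cos φ₁ sin φ₂ − sin φ₁ cos φ₂ cos Δλ )
  = atan2(+0.5604, -0.1160) = 101.69°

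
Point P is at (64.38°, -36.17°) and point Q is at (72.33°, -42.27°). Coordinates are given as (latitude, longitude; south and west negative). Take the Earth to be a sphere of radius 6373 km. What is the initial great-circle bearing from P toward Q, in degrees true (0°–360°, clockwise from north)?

347.0°

θ = atan2( sin Δλ·cos φ₂ ,  cos φ₁ sin φ₂ − sin φ₁ cos φ₂ cos Δλ )
  = atan2(-0.0323, +0.1399) = 347.01°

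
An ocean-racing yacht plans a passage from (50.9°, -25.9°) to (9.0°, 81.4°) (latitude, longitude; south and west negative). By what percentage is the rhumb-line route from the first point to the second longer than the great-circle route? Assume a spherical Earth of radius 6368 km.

Great circle: σ = 1.6347 rad → d_gc = Rσ = 10409.6 km
Rhumb: Δφ = -0.7313, Δλ = +1.8727, Δψ = -0.8776, q = Δφ/Δψ = 0.8333 → d_rh = R√(Δφ²+q²Δλ²) = 10974.2 km
Excess = (10974.2 − 10409.6) / 10409.6 = 564.6 / 10409.6 = 5.42% ≈ 5.4%

5.4%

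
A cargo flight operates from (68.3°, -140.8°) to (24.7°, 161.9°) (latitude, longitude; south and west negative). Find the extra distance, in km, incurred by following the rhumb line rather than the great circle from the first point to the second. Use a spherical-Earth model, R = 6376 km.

Great circle: cos σ = sin φ₁ sin φ₂ + cos φ₁ cos φ₂ cos Δλ,  σ = 0.9646 rad → d_gc = 6150.4 km
Rhumb line: Δψ = -1.2069, q = Δφ/Δψ = 0.6305, d_rh = R√(Δφ²+q²Δλ²) = 6301.2 km
Excess = 6301.2 − 6150.4 = 150.8 ≈ 151 km

151 km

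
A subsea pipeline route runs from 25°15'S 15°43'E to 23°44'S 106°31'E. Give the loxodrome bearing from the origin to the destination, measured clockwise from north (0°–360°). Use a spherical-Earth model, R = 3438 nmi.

Δψ = ln[tan(π/4+φ₂/2)/tan(π/4+φ₁/2)] = +0.0291
Δλ = +1.5848 rad (taken the short way round)
course = atan2(Δλ, Δψ) = 88.95°

88.9°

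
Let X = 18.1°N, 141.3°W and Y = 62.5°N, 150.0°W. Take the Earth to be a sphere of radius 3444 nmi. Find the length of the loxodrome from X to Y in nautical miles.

2695 nmi

Δψ = ln[tan(π/4+φ₂/2)/tan(π/4+φ₁/2)] = +1.0864;  Δφ = +0.7749 rad,  Δλ = -0.1518 rad
q = Δφ/Δψ = 0.7133
d = R·√(Δφ² + q²Δλ²) = 3444·0.78246 = 2695 nmi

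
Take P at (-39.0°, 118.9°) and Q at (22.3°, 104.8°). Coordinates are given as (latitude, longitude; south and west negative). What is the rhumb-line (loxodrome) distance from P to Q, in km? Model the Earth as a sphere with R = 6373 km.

Δψ = ln[tan(π/4+φ₂/2)/tan(π/4+φ₁/2)] = +1.1397;  Δφ = +1.0699 rad,  Δλ = -0.2461 rad
q = Δφ/Δψ = 0.9387
d = R·√(Δφ² + q²Δλ²) = 6373·1.09454 = 6976 km

6976 km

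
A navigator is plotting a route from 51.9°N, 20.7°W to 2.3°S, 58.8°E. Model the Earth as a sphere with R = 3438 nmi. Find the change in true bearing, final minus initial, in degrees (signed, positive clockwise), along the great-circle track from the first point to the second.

Initial bearing θ₁ = atan2(sin Δλ cos φ₂, cos φ₁ sin φ₂ − sin φ₁ cos φ₂ cos Δλ) = 99.71°
Final bearing θ₂ = (initial bearing from the destination back to the start) + 180° = 142.50°
Δθ = θ₂ − θ₁ = +42.8°

+42.8°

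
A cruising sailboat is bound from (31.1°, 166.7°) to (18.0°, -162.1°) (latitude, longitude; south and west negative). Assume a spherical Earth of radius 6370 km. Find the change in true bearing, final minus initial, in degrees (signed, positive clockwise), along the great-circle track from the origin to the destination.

+13.3°

Initial bearing θ₁ = atan2(sin Δλ cos φ₂, cos φ₁ sin φ₂ − sin φ₁ cos φ₂ cos Δλ) = 107.53°
Final bearing θ₂ = (initial bearing from the destination back to the start) + 180° = 120.85°
Δθ = θ₂ − θ₁ = +13.3°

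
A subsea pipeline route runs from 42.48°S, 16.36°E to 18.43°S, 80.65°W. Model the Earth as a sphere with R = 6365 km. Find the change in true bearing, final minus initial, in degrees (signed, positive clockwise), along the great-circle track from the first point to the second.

+60.7°

Initial bearing θ₁ = atan2(sin Δλ cos φ₂, cos φ₁ sin φ₂ − sin φ₁ cos φ₂ cos Δλ) = 251.70°
Final bearing θ₂ = (initial bearing from the destination back to the start) + 180° = 312.43°
Δθ = θ₂ − θ₁ = +60.7°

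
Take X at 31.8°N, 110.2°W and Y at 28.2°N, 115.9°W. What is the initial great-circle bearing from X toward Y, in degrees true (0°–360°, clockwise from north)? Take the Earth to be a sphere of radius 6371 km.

235.4°

N = sin Δλ·cos φ₂ = -0.0875;  D = cos φ₁ sin φ₂ − sin φ₁ cos φ₂ cos Δλ = -0.0605
initial course = atan2(N, D) = 235.35°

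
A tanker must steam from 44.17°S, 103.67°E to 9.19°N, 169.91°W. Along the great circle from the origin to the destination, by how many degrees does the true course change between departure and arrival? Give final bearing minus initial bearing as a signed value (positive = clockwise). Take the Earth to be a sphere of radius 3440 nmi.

-35.1°

Initial bearing θ₁ = atan2(sin Δλ cos φ₂, cos φ₁ sin φ₂ − sin φ₁ cos φ₂ cos Δλ) = 80.92°
Final bearing θ₂ = (initial bearing from the destination back to the start) + 180° = 45.85°
Δθ = θ₂ − θ₁ = -35.1°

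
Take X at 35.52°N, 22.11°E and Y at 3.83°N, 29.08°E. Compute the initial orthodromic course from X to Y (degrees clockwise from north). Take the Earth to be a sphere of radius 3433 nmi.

166.9°

θ = atan2( sin Δλ·cos φ₂ ,  cos φ₁ sin φ₂ − sin φ₁ cos φ₂ cos Δλ )
  = atan2(+0.1211, -0.5210) = 166.92°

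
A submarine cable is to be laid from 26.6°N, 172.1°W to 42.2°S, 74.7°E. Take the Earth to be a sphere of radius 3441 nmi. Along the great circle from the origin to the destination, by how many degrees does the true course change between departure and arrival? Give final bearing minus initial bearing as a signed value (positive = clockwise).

Initial bearing θ₁ = atan2(sin Δλ cos φ₂, cos φ₁ sin φ₂ − sin φ₁ cos φ₂ cos Δλ) = 235.39°
Final bearing θ₂ = (initial bearing from the destination back to the start) + 180° = 263.40°
Δθ = θ₂ − θ₁ = +28.0°

+28.0°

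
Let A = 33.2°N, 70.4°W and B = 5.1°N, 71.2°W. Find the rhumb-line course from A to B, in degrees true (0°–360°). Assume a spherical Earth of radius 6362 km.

Meridional parts: M(φ₁)=+0.6149, M(φ₂)=+0.0891 → ΔM = -0.5258;  Δλ = -0.0140 rad
tan C = Δλ / ΔM = +0.0266 → C = 181.52°

181.5°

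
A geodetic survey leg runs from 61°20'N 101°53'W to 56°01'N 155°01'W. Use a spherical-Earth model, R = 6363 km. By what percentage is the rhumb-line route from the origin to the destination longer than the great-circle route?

Great circle: σ = 0.4769 rad → d_gc = Rσ = 3034.4 km
Rhumb: Δφ = -0.0928, Δλ = -0.9274, Δψ = -0.1789, q = Δφ/Δψ = 0.5187 → d_rh = R√(Δφ²+q²Δλ²) = 3117.1 km
Excess = (3117.1 − 3034.4) / 3034.4 = 82.7 / 3034.4 = 2.73% ≈ 2.7%

2.7%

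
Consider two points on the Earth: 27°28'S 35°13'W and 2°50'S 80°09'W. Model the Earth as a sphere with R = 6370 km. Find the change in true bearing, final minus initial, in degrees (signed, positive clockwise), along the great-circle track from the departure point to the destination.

+12.6°

Initial bearing θ₁ = atan2(sin Δλ cos φ₂, cos φ₁ sin φ₂ − sin φ₁ cos φ₂ cos Δλ) = 291.81°
Final bearing θ₂ = (initial bearing from the destination back to the start) + 180° = 304.43°
Δθ = θ₂ − θ₁ = +12.6°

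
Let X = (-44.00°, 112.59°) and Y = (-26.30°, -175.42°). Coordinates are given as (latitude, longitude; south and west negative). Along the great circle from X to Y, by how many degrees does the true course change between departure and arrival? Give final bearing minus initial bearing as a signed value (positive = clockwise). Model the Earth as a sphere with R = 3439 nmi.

At departure: θ₁ = atan2(sin Δλ cos φ₂, cos φ₁ sin φ₂ − sin φ₁ cos φ₂ cos Δλ) = 98.42°
At arrival: θ₂ = atan2(sin Δλ cos φ₁, −cos φ₂ sin φ₁ + sin φ₂ cos φ₁ cos Δλ) = 52.54°
Δθ = θ₂ − θ₁ = -45.9°

-45.9°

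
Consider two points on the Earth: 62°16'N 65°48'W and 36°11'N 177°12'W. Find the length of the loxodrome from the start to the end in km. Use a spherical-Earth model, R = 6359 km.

8329 km

Rhumb course C = atan2(Δλ, Δψ) with Δψ = ln[tan(π/4+φ₂/2)/tan(π/4+φ₁/2)] = -0.7207, Δλ = -1.9443 → C = 249.66°
d = R·|Δφ| / |cos C| = 6359·0.45524 / 0.34757 = 8329 km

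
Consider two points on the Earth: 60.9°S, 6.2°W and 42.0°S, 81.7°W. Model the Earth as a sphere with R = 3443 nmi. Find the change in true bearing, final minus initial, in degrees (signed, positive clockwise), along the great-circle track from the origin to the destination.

+63.1°

Initial bearing θ₁ = atan2(sin Δλ cos φ₂, cos φ₁ sin φ₂ − sin φ₁ cos φ₂ cos Δλ) = 257.25°
Final bearing θ₂ = (initial bearing from the destination back to the start) + 180° = 320.34°
Δθ = θ₂ − θ₁ = +63.1°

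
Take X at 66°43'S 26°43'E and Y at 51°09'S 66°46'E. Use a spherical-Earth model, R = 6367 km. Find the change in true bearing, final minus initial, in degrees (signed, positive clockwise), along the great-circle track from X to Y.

At departure: θ₁ = atan2(sin Δλ cos φ₂, cos φ₁ sin φ₂ − sin φ₁ cos φ₂ cos Δλ) = 71.73°
At arrival: θ₂ = atan2(sin Δλ cos φ₁, −cos φ₂ sin φ₁ + sin φ₂ cos φ₁ cos Δλ) = 36.75°
Δθ = θ₂ − θ₁ = -35.0°

-35.0°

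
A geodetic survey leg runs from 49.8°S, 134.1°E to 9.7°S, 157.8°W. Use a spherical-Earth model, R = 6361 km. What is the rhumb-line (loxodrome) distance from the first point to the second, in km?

7744 km

Rhumb course C = atan2(Δλ, Δψ) with Δψ = ln[tan(π/4+φ₂/2)/tan(π/4+φ₁/2)] = +0.8352, Δλ = +1.1886 → C = 54.91°
d = R·|Δφ| / |cos C| = 6361·0.69988 / 0.57492 = 7744 km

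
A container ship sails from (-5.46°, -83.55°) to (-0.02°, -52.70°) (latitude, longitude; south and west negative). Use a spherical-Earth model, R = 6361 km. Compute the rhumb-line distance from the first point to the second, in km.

3473 km

Δψ = ln[tan(π/4+φ₂/2)/tan(π/4+φ₁/2)] = +0.0951;  Δφ = +0.0949 rad,  Δλ = +0.5384 rad
q = Δφ/Δψ = 0.9985
d = R·√(Δφ² + q²Δλ²) = 6361·0.54594 = 3473 km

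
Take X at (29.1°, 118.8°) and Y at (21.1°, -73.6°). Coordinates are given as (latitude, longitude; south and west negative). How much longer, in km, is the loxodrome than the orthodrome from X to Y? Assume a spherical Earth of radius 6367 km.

Great circle: cos σ = sin φ₁ sin φ₂ + cos φ₁ cos φ₂ cos Δλ,  σ = 2.2409 rad → d_gc = 14268.02 km
Rhumb line: Δψ = -0.1544, q = Δφ/Δψ = 0.9045, d_rh = R√(Δφ²+q²Δλ²) = 16869.54 km
Excess = 16869.54 − 14268.02 = 2601.52 ≈ 2602 km

2602 km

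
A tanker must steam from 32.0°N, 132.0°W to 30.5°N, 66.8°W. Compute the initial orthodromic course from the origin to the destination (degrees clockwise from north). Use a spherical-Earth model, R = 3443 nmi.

N = sin Δλ·cos φ₂ = +0.7822;  D = cos φ₁ sin φ₂ − sin φ₁ cos φ₂ cos Δλ = +0.2389
initial course = atan2(N, D) = 73.02°

73.0°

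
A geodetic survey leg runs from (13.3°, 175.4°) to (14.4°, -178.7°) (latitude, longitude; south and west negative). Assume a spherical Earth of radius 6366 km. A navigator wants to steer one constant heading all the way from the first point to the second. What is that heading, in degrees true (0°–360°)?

79.1°

Δψ = ln[tan(π/4+φ₂/2)/tan(π/4+φ₁/2)] = +0.0198
Δλ = +0.1030 rad (taken the short way round)
course = atan2(Δλ, Δψ) = 79.13°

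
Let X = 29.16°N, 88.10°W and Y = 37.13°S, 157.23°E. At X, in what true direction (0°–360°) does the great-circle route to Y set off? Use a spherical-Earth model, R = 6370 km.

243.3°

N = sin Δλ·cos φ₂ = -0.7245;  D = cos φ₁ sin φ₂ − sin φ₁ cos φ₂ cos Δλ = -0.3650
initial course = atan2(N, D) = 243.26°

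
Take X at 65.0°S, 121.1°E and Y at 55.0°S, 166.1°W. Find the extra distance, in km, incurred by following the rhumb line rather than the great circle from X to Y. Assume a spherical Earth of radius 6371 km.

Great circle: cos σ = sin φ₁ sin φ₂ + cos φ₁ cos φ₂ cos Δλ,  σ = 0.6196 rad → d_gc = 3947.8 km
Rhumb line: Δψ = +0.3522, q = Δφ/Δψ = 0.4955, d_rh = R√(Δφ²+q²Δλ²) = 4162.5 km
Excess = 4162.5 − 3947.8 = 214.7 ≈ 215 km

215 km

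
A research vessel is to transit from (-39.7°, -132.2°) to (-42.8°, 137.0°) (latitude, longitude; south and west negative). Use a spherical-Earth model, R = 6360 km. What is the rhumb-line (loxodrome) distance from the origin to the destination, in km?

Δψ = ln[tan(π/4+φ₂/2)/tan(π/4+φ₁/2)] = -0.0720;  Δφ = -0.0541 rad,  Δλ = -1.5848 rad
q = Δφ/Δψ = 0.7516
d = R·√(Δφ² + q²Δλ²) = 6360·1.19234 = 7583 km

7583 km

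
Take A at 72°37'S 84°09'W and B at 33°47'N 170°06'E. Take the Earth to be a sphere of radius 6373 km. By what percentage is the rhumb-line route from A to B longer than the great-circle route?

Great circle: σ = 2.2119 rad → d_gc = Rσ = 14096.3 km
Rhumb: Δφ = +1.8570, Δλ = -1.8457, Δψ = +2.5053, q = Δφ/Δψ = 0.7413 → d_rh = R√(Δφ²+q²Δλ²) = 14699.9 km
Excess = (14699.9 − 14096.3) / 14096.3 = 603.6 / 14096.3 = 4.28% ≈ 4.3%

4.3%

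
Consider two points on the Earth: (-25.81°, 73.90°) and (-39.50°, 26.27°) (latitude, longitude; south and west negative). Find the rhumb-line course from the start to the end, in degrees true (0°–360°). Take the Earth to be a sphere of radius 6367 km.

251.1°

Meridional parts: M(φ₁)=-0.4665, M(φ₂)=-0.7516 → ΔM = -0.2850;  Δλ = -0.8313 rad
tan C = Δλ / ΔM = +2.9165 → C = 251.07°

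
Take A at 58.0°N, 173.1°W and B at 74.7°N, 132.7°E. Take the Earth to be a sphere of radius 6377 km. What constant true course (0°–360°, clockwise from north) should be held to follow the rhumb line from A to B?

Meridional parts: M(φ₁)=+1.2492, M(φ₂)=+2.0076 → ΔM = +0.7584;  Δλ = -0.9460 rad
tan C = Δλ / ΔM = -1.2473 → C = 308.72°

308.7°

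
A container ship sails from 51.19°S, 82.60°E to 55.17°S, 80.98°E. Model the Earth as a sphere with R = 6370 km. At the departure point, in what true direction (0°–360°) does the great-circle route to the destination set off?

θ = atan2( sin Δλ·cos φ₂ ,  cos φ₁ sin φ₂ − sin φ₁ cos φ₂ cos Δλ )
  = atan2(-0.0161, -0.0696) = 193.06°

193.1°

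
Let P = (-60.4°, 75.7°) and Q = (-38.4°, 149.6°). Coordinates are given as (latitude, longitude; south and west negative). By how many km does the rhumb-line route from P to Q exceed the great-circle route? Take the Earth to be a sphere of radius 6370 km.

246 km

Great circle: cos σ = sin φ₁ sin φ₂ + cos φ₁ cos φ₂ cos Δλ,  σ = 0.8666 rad → d_gc = 5520.1 km
Rhumb line: Δψ = +0.6041, q = Δφ/Δψ = 0.6356, d_rh = R√(Δφ²+q²Δλ²) = 5766.3 km
Excess = 5766.3 − 5520.1 = 246.2 ≈ 246 km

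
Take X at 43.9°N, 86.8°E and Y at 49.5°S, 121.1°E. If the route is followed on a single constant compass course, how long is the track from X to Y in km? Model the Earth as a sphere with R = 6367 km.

Δψ = ln[tan(π/4+φ₂/2)/tan(π/4+φ₁/2)] = -1.8517;  Δφ = -1.6301 rad,  Δλ = +0.5986 rad
q = Δφ/Δψ = 0.8804
d = R·√(Δφ² + q²Δλ²) = 6367·1.71322 = 10908 km

10908 km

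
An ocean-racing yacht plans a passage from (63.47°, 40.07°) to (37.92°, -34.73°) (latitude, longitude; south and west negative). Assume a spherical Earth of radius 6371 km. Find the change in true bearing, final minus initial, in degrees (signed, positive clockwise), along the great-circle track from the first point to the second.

-62.5°

At departure: θ₁ = atan2(sin Δλ cos φ₂, cos φ₁ sin φ₂ − sin φ₁ cos φ₂ cos Δλ) = 276.70°
At arrival: θ₂ = atan2(sin Δλ cos φ₁, −cos φ₂ sin φ₁ + sin φ₂ cos φ₁ cos Δλ) = 214.22°
Δθ = θ₂ − θ₁ = -62.5°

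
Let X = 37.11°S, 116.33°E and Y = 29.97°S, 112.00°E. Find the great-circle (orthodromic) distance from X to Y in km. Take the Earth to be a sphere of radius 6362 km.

888 km

cos σ = sin φ₁ sin φ₂ + cos φ₁ cos φ₂ cos Δλ
      = sin(-37.11°)sin(-29.97°) + cos(-37.11°)cos(-29.97°)cos(-4.33°) = 0.9903
σ = 7.998° → d = Rσ = 6362·0.13959 = 888 km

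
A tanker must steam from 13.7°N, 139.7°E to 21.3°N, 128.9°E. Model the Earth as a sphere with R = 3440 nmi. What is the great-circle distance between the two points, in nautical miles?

768 nmi

cos σ = sin φ₁ sin φ₂ + cos φ₁ cos φ₂ cos Δλ
      = sin(13.70°)sin(21.30°) + cos(13.70°)cos(21.30°)cos(-10.80°) = 0.9752
σ = 12.791° → d = Rσ = 3440·0.22325 = 768 nmi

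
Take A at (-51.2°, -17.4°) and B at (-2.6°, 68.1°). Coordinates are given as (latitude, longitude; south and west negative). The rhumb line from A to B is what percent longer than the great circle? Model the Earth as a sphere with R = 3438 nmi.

Great circle: σ = 1.4862 rad → d_gc = Rσ = 5109.7 nmi
Rhumb: Δφ = +0.8482, Δλ = +1.4923, Δψ = +0.9983, q = Δφ/Δψ = 0.8497 → d_rh = R√(Δφ²+q²Δλ²) = 5244.7 nmi
Excess = (5244.7 − 5109.7) / 5109.7 = 135.0 / 5109.7 = 2.64% ≈ 2.6%

2.6%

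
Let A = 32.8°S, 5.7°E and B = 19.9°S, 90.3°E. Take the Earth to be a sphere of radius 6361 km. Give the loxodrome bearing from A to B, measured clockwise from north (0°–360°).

Δψ = ln[tan(π/4+φ₂/2)/tan(π/4+φ₁/2)] = +0.2520
Δλ = +1.4765 rad (taken the short way round)
course = atan2(Δλ, Δψ) = 80.31°

80.3°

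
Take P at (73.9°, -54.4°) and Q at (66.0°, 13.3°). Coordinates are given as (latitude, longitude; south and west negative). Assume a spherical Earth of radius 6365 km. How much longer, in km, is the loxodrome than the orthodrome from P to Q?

Great circle: cos σ = sin φ₁ sin φ₂ + cos φ₁ cos φ₂ cos Δλ,  σ = 0.4014 rad → d_gc = 2554.90 km
Rhumb line: Δψ = -0.4074, q = Δφ/Δψ = 0.3384, d_rh = R√(Δφ²+q²Δλ²) = 2692.42 km
Excess = 2692.42 − 2554.90 = 137.52 ≈ 138 km

138 km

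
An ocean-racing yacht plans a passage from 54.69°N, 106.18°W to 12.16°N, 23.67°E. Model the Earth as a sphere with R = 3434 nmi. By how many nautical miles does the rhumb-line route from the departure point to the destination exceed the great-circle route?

Great circle: cos σ = sin φ₁ sin φ₂ + cos φ₁ cos φ₂ cos Δλ,  σ = 1.7621 rad → d_gc = 6051.2 nmi
Rhumb line: Δψ = -0.9310, q = Δφ/Δψ = 0.7973, d_rh = R√(Δφ²+q²Δλ²) = 6708.2 nmi
Excess = 6708.2 − 6051.2 = 657.0 ≈ 657 nmi

657 nmi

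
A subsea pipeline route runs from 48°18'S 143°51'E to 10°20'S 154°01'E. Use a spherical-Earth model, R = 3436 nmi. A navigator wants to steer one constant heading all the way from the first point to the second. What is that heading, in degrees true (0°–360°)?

Δψ = ln[tan(π/4+φ₂/2)/tan(π/4+φ₁/2)] = +0.7840
Δλ = +0.1774 rad (taken the short way round)
course = atan2(Δλ, Δψ) = 12.75°

12.8°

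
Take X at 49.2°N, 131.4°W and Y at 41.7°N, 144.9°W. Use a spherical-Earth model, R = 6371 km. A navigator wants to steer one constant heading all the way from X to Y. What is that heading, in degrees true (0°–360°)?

Δψ = ln[tan(π/4+φ₂/2)/tan(π/4+φ₁/2)] = -0.1870
Δλ = -0.2356 rad (taken the short way round)
course = atan2(Δλ, Δψ) = 231.56°

231.6°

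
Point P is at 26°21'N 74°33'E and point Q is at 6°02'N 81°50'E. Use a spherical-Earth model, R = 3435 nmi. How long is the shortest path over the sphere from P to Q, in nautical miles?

Haversine: a = sin²(Δφ/2)+cos φ₁ cos φ₂ sin²(Δλ/2) = 0.03470;  σ = 2·atan2(√a,√(1−a))
σ = 21.472° → d = Rσ = 3435·0.37475 = 1287 nmi

1287 nmi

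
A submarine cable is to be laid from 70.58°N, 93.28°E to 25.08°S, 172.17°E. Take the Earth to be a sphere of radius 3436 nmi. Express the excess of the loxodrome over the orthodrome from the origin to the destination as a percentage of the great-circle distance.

2.4%

Great circle: σ = 1.9196 rad → d_gc = Rσ = 6595.6 nmi
Rhumb: Δφ = -1.6696, Δλ = +1.3769, Δψ = -2.2178, q = Δφ/Δψ = 0.7528 → d_rh = R√(Δφ²+q²Δλ²) = 6752.3 nmi
Excess = (6752.3 − 6595.6) / 6595.6 = 156.7 / 6595.6 = 2.38% ≈ 2.4%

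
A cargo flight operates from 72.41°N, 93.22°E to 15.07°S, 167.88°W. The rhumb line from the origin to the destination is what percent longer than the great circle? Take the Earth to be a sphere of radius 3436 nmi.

Great circle: σ = 1.8681 rad → d_gc = Rσ = 6419.0 nmi
Rhumb: Δφ = -1.5268, Δλ = +1.7261, Δψ = -2.1323, q = Δφ/Δψ = 0.7161 → d_rh = R√(Δφ²+q²Δλ²) = 6749.7 nmi
Excess = (6749.7 − 6419.0) / 6419.0 = 330.7 / 6419.0 = 5.152% ≈ 5.2%

5.2%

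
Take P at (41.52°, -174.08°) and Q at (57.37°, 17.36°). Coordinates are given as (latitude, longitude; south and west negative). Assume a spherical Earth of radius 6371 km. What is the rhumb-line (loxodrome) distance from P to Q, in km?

12168 km

Rhumb course C = atan2(Δλ, Δψ) with Δψ = ln[tan(π/4+φ₂/2)/tan(π/4+φ₁/2)] = +0.4307, Δλ = -2.9419 → C = 278.33°
d = R·|Δφ| / |cos C| = 6371·0.27663 / 0.14484 = 12168 km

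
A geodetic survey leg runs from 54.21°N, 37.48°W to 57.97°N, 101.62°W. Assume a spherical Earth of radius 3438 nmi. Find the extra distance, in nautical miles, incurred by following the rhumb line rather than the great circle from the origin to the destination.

Great circle: cos σ = sin φ₁ sin φ₂ + cos φ₁ cos φ₂ cos Δλ,  σ = 0.6042 rad → d_gc = 2077.2 nmi
Rhumb line: Δψ = +0.1177, q = Δφ/Δψ = 0.5573, d_rh = R√(Δφ²+q²Δλ²) = 2156.9 nmi
Excess = 2156.9 − 2077.2 = 79.7 ≈ 80 nmi

80 nmi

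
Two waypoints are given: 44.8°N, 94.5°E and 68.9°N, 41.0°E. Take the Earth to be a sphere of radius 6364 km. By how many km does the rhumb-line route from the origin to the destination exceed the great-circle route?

Great circle: cos σ = sin φ₁ sin φ₂ + cos φ₁ cos φ₂ cos Δλ,  σ = 0.6278 rad → d_gc = 3995.18 km
Rhumb line: Δψ = +0.8043, q = Δφ/Δψ = 0.5230, d_rh = R√(Δφ²+q²Δλ²) = 4101.73 km
Excess = 4101.73 − 3995.18 = 106.55 ≈ 107 km

107 km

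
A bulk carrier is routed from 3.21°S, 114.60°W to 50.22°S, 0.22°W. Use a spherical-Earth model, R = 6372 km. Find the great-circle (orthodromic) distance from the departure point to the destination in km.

11427 km

cos σ = sin φ₁ sin φ₂ + cos φ₁ cos φ₂ cos Δλ
      = sin(-3.21°)sin(-50.22°) + cos(-3.21°)cos(-50.22°)cos(114.38°) = -0.2207
σ = 102.748° → d = Rσ = 6372·1.79330 = 11427 km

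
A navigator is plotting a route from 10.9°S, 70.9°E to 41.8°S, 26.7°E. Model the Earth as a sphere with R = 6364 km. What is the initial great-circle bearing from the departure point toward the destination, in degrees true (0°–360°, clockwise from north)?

223.2°

N = sin Δλ·cos φ₂ = -0.5197;  D = cos φ₁ sin φ₂ − sin φ₁ cos φ₂ cos Δλ = -0.5534
initial course = atan2(N, D) = 223.20°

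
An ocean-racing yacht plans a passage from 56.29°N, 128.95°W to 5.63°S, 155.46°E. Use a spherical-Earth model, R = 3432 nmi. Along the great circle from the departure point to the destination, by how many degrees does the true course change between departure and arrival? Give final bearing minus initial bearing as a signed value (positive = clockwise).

-42.3°

Initial bearing θ₁ = atan2(sin Δλ cos φ₂, cos φ₁ sin φ₂ − sin φ₁ cos φ₂ cos Δλ) = 254.88°
Final bearing θ₂ = (initial bearing from the destination back to the start) + 180° = 212.57°
Δθ = θ₂ − θ₁ = -42.3°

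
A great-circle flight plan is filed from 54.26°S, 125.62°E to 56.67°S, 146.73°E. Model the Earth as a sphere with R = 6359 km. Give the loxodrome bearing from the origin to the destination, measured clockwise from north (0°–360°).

Meridional parts: M(φ₁)=-1.1319, M(φ₂)=-1.2061 → ΔM = -0.0742;  Δλ = +0.3684 rad
tan C = Δλ / ΔM = -4.9638 → C = 101.39°

101.4°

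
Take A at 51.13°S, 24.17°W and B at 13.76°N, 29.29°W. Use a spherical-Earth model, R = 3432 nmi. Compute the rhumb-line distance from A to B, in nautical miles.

3896 nmi

Rhumb course C = atan2(Δλ, Δψ) with Δψ = ln[tan(π/4+φ₂/2)/tan(π/4+φ₁/2)] = +1.2842, Δλ = -0.0894 → C = 356.02°
d = R·|Δφ| / |cos C| = 3432·1.13254 / 0.99759 = 3896 nmi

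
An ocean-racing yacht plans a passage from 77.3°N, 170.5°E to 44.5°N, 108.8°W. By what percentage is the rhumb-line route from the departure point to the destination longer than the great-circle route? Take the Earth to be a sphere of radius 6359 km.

Great circle: σ = 0.7826 rad → d_gc = Rσ = 4976.4 km
Rhumb: Δφ = -0.5725, Δλ = +1.4085, Δψ = -1.3266, q = Δφ/Δψ = 0.4315 → d_rh = R√(Δφ²+q²Δλ²) = 5309.5 km
Excess = (5309.5 − 4976.4) / 4976.4 = 333.1 / 4976.4 = 6.69% ≈ 6.7%

6.7%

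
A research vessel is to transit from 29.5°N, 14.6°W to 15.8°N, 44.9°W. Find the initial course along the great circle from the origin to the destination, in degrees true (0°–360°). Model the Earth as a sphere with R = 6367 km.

θ = atan2( sin Δλ·cos φ₂ ,  cos φ₁ sin φ₂ − sin φ₁ cos φ₂ cos Δλ )
  = atan2(-0.4855, -0.1721) = 250.48°

250.5°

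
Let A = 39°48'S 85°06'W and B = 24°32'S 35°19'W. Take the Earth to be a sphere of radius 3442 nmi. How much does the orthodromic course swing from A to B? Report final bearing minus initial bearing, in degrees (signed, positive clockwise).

At departure: θ₁ = atan2(sin Δλ cos φ₂, cos φ₁ sin φ₂ − sin φ₁ cos φ₂ cos Δλ) = 85.31°
At arrival: θ₂ = atan2(sin Δλ cos φ₁, −cos φ₂ sin φ₁ + sin φ₂ cos φ₁ cos Δλ) = 57.32°
Δθ = θ₂ − θ₁ = -28.0°

-28.0°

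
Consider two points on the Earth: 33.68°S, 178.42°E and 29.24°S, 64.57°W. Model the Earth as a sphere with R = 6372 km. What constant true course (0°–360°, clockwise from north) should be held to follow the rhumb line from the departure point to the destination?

87.5°

Meridional parts: M(φ₁)=-0.6249, M(φ₂)=-0.5340 → ΔM = +0.0909;  Δλ = +2.0422 rad
tan C = Δλ / ΔM = +22.4699 → C = 87.45°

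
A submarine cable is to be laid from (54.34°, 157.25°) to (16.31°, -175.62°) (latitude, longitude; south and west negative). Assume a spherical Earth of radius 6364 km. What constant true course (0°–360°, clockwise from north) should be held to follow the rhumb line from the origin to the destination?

Δψ = ln[tan(π/4+φ₂/2)/tan(π/4+φ₁/2)] = -0.8457
Δλ = +0.4735 rad (taken the short way round)
course = atan2(Δλ, Δψ) = 150.76°

150.8°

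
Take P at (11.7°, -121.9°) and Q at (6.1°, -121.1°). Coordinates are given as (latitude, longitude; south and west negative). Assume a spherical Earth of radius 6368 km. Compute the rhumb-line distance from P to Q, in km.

Rhumb course C = atan2(Δλ, Δψ) with Δψ = ln[tan(π/4+φ₂/2)/tan(π/4+φ₁/2)] = -0.0990, Δλ = +0.0140 → C = 171.97°
d = R·|Δφ| / |cos C| = 6368·0.09774 / 0.99019 = 629 km

629 km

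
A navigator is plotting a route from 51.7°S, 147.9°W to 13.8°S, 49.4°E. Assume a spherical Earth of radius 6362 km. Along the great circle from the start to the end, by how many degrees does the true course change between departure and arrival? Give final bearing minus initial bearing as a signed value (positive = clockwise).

+150.2°

Initial bearing θ₁ = atan2(sin Δλ cos φ₂, cos φ₁ sin φ₂ − sin φ₁ cos φ₂ cos Δλ) = 198.26°
Final bearing θ₂ = (initial bearing from the destination back to the start) + 180° = 348.47°
Δθ = θ₂ − θ₁ = +150.2°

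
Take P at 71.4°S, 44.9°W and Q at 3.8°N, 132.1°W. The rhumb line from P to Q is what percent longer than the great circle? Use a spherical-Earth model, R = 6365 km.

4.5%

Great circle: σ = 1.6181 rad → d_gc = Rσ = 10299.1 km
Rhumb: Δφ = +1.3125, Δλ = -1.5219, Δψ = +1.8757, q = Δφ/Δψ = 0.6997 → d_rh = R√(Δφ²+q²Δλ²) = 10757.9 km
Excess = (10757.9 − 10299.1) / 10299.1 = 458.8 / 10299.1 = 4.455% ≈ 4.5%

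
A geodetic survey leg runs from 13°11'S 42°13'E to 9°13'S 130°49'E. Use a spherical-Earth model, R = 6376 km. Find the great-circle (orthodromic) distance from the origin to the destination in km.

9633 km

Haversine: a = sin²(Δφ/2)+cos φ₁ cos φ₂ sin²(Δλ/2) = 0.46999;  σ = 2·atan2(√a,√(1−a))
σ = 86.560° → d = Rσ = 6376·1.51075 = 9633 km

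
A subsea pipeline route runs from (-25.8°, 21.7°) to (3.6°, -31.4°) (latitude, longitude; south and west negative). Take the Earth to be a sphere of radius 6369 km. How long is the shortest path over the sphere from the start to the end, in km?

cos σ = sin φ₁ sin φ₂ + cos φ₁ cos φ₂ cos Δλ
      = sin(-25.80°)sin(3.60°) + cos(-25.80°)cos(3.60°)cos(-53.10°) = 0.5122
σ = 59.191° → d = Rσ = 6369·1.03308 = 6580 km

6580 km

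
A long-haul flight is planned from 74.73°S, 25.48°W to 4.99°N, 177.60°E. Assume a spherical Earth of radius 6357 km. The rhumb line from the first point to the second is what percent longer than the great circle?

20.3%

Great circle: σ = 1.9021 rad → d_gc = Rσ = 12091.7 km
Rhumb: Δφ = +1.3914, Δλ = -2.7388, Δψ = +2.0967, q = Δφ/Δψ = 0.6636 → d_rh = R√(Δφ²+q²Δλ²) = 14550.4 km
Excess = (14550.4 − 12091.7) / 12091.7 = 2458.7 / 12091.7 = 20.33% ≈ 20.3%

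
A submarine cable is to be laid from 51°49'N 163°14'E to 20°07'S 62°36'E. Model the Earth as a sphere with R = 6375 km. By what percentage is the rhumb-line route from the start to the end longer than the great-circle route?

Great circle: σ = 1.9578 rad → d_gc = Rσ = 12481.2 km
Rhumb: Δφ = -1.2555, Δλ = -1.7564, Δψ = -1.4195, q = Δφ/Δψ = 0.8844 → d_rh = R√(Δφ²+q²Δλ²) = 12732.9 km
Excess = (12732.9 − 12481.2) / 12481.2 = 251.7 / 12481.2 = 2.02% ≈ 2.0%

2.0%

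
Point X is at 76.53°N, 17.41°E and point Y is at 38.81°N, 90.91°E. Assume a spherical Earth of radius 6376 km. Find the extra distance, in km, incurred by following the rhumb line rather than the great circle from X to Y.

Great circle: cos σ = sin φ₁ sin φ₂ + cos φ₁ cos φ₂ cos Δλ,  σ = 0.8486 rad → d_gc = 5410.5 km
Rhumb line: Δψ = -1.4003, q = Δφ/Δψ = 0.4702, d_rh = R√(Δφ²+q²Δλ²) = 5692.8 km
Excess = 5692.8 − 5410.5 = 282.3 ≈ 282 km

282 km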